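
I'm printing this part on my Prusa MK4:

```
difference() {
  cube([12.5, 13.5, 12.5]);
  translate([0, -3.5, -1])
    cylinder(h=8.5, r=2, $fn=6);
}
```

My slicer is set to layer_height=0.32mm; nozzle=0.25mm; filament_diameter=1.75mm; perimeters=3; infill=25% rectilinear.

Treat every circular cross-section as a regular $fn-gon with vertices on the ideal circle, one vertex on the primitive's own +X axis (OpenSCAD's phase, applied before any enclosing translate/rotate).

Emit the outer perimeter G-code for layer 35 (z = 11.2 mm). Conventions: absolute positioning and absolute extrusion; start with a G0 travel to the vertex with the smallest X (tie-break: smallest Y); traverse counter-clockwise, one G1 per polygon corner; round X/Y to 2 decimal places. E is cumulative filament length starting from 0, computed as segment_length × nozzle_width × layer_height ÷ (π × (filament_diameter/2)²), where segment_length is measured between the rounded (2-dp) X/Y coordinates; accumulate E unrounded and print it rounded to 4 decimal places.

At z = 11.2 mm: the cube (footprint 12.5×13.5) is included at this height; the cylinder at (0, -3.5) does not reach this height (z outside [-1, 7.5]); Taking the first minus the rest: none of the subtracted shapes is present at this height, so the 12.5×13.5 cube is unchanged — 1 connected region. The outline is a single polygon with 4 vertices. Extrusion per mm of travel: 0.25 × 0.32 / (π × 0.875²) = 0.033260. Accumulating E over each segment gives final E = 1.7295.

G0 X0.00 Y0.00 Z11.20
G1 X12.50 Y0.00 E0.4158
G1 X12.50 Y13.50 E0.8648
G1 X0.00 Y13.50 E1.2805
G1 X0.00 Y0.00 E1.7295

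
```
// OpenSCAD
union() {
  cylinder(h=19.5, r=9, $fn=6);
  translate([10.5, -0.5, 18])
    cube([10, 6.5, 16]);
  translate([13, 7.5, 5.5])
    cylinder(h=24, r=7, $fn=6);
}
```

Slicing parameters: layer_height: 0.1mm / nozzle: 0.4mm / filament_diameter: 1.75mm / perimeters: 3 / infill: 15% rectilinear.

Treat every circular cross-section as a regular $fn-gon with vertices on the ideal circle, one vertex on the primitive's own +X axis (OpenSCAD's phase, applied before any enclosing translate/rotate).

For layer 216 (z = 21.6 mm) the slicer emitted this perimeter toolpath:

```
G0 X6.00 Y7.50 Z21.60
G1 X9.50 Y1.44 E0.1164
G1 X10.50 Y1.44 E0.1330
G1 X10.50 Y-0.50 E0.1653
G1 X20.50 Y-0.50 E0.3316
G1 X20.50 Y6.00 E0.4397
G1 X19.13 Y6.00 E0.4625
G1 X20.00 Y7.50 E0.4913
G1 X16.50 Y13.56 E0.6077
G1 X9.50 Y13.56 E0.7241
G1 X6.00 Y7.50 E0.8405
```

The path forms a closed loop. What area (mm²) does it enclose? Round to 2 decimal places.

158.89 mm²

Apply the shoelace formula to the sequence of (X, Y) vertices; enclosed area = 158.89 mm².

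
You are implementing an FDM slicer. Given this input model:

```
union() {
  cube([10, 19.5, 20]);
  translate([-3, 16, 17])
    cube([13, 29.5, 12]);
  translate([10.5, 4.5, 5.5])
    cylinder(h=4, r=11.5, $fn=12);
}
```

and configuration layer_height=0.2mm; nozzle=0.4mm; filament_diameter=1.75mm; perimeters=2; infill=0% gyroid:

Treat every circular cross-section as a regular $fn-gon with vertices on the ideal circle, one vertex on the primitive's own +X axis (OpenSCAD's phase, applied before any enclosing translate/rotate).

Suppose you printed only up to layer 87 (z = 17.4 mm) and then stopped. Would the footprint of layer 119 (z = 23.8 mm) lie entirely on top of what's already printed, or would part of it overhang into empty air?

Compare the two slices. At z = 17.4: the cube (footprint 10×19.5) is included at this height (area 195.00 mm²); the 13×29.5 cube at (-3, 16) contributes its full rectangle (area 383.50 mm²); the cylinder at (10.5, 4.5) does not reach this height (z outside [5.5, 9.5]); Taking the union: the regions partially overlap — summed areas 578.50 mm² minus the doubly-counted overlap 35.00 mm² gives 543.50 mm² — area = 543.50 mm². At z = 23.8: the cube is absent (z outside [0, 20]); the 13×29.5 cube at (-3, 16) contributes its full rectangle (area 383.50 mm²); the cylinder at (10.5, 4.5) is absent (z outside [5.5, 9.5]); Taking the union: only the 13×29.5 cube at (-3, 16) is present, so the union is just that shape — area = 383.50 mm². Checking containment: the cross-section at z = 23.8 is a subset of the cross-section at z = 17.4.

entirely on top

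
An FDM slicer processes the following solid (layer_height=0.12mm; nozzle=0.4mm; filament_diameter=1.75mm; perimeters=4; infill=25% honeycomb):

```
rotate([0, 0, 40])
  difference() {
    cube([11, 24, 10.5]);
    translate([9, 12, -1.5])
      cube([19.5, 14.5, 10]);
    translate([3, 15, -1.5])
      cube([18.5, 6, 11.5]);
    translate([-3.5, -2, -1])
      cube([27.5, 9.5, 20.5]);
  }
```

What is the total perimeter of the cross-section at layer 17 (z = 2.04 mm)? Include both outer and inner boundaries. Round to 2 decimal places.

67.00 mm

At z = 2.04 mm: the cube (footprint 11×24) is included at this height (perimeter 70.00 mm); the 19.5×14.5 cube at (9, 12) contributes its full rectangle (perimeter 68.00 mm); the cube at (3, 15) is present — its section is the full 18.5×6 rectangle (perimeter 49.00 mm); the cube at (-3.5, -2) (footprint 27.5×9.5) is included at this height (perimeter 74.00 mm); After the difference (first − rest): starting from the 11×24 cube, the 19.5×14.5 cube at (9, 12) partially overlaps it — only the 24.00 mm² overlap (of its 282.75 mm²) is removed, clipping the outline; the 18.5×6 cube at (3, 15) partially overlaps it — only the 36.00 mm² overlap (of its 111.00 mm²) is removed, clipping the outline; the 27.5×9.5 cube at (-3.5, -2) partially overlaps it — only the 82.50 mm² overlap (of its 261.25 mm²) is removed, clipping the outline — boundary = 67.00 mm; (whole slice rotated 40° about Z — lengths, areas and connectivity unchanged). Overall, the cross-section is a single solid region. Total boundary length (outer) = 67.00 mm.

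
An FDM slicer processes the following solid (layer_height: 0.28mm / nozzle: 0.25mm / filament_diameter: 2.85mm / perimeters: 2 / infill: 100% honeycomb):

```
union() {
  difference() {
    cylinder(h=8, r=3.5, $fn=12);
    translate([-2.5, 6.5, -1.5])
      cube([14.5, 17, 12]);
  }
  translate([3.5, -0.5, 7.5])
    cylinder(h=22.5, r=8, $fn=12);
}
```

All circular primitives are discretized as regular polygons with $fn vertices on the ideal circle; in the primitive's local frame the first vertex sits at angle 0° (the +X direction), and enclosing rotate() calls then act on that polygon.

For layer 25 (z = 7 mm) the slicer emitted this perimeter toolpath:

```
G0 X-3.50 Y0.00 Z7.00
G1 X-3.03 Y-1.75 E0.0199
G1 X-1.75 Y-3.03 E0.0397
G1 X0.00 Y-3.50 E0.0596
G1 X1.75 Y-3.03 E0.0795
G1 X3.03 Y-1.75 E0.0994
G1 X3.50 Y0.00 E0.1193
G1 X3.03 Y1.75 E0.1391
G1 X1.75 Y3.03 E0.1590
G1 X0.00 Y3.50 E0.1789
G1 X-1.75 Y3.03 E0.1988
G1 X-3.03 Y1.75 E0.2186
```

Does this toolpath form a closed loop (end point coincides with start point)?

no

Start point (G0): (-3.50, 0.00). End point (last G1): the path does not return to the start — open.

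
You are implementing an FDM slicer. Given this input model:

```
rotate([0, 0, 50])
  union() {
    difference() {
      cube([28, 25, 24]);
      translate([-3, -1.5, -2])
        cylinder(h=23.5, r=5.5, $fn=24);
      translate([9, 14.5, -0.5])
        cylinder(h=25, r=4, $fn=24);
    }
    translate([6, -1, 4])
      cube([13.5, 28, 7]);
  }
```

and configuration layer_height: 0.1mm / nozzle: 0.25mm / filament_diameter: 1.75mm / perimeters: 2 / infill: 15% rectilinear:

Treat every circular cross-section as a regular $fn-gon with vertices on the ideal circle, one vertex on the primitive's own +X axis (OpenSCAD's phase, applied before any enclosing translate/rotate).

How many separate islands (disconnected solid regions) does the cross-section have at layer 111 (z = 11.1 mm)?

At z = 11.1 mm: the 28×25 cube contributes its full rectangle; the r=5.5 cylinder at (-3, -1.5) contributes a regular 24-gon of circumradius 5.5; the r=4 cylinder at (9, 14.5) contributes a regular 24-gon of circumradius 4; After the difference (first − rest): starting from the 28×25 cube, the r=5.5 cylinder at (-3, -1.5) partially overlaps it — only the 4.34 mm² overlap (of its 93.95 mm²) is removed, clipping the outline; the r=4 cylinder at (9, 14.5) lies wholly inside it (removes its full 49.69 mm² and its 25.06 mm outline becomes a hole wall) — 1 connected region with 1 hole; the cube at (6, -1) is not intersected at this z (z outside [4, 11]); Merging all regions: only that combined region is present, so the union is just that shape — 1 connected region with 1 hole; (rotated 50° about Z; rotation is an isometry so areas/perimeters/island counts are preserved). Overall, the cross-section is one region with 1 hole. Island count = 1.

1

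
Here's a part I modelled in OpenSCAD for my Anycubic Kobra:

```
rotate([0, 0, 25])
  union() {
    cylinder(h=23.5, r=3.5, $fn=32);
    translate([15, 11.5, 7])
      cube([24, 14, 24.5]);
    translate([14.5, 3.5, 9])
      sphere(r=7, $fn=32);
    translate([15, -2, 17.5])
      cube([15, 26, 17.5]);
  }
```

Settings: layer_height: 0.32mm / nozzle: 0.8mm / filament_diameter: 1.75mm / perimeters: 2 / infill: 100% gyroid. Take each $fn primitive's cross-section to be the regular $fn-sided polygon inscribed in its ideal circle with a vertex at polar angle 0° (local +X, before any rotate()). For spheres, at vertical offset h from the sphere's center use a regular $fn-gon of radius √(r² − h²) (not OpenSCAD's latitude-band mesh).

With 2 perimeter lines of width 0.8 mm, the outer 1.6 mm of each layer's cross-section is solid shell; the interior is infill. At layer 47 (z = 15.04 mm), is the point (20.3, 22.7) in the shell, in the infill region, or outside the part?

shell

At z = 15.04 mm: the r=3.5 cylinder contributes a regular 32-gon of circumradius 3.5; the 24×14 cube at (15, 11.5) contributes its full rectangle; the r=7 sphere at (14.5, 3.5) slices to a regular 32-gon of circumradius 3.538 (√(r²−h²) with h=6.04 from center); the cube at (15, -2) does not reach this height (z outside [17.5, 35]); Taking the union: the 3 present regions are separate (no shared area or edge), so areas and boundary lengths simply add and each stays a separate island — 3 connected regions; (rotated 25° about Z; rotation is an isometry so areas/perimeters/island counts are preserved). Overall, the cross-section has 3 separate islands. Undo the 25° rotation: the query point maps to (27.991, 11.994) in the un-rotated model frame. The nearest boundary edge runs (39.00, 11.50)→(15.00, 11.50); distance from the point to it = 0.49 mm. (Shell/infill is judged within the island containing the point — the largest one.) The point is inside the cross-section, 0.49 mm from the nearest boundary — within the 1.6 mm shell band (2 × 0.8).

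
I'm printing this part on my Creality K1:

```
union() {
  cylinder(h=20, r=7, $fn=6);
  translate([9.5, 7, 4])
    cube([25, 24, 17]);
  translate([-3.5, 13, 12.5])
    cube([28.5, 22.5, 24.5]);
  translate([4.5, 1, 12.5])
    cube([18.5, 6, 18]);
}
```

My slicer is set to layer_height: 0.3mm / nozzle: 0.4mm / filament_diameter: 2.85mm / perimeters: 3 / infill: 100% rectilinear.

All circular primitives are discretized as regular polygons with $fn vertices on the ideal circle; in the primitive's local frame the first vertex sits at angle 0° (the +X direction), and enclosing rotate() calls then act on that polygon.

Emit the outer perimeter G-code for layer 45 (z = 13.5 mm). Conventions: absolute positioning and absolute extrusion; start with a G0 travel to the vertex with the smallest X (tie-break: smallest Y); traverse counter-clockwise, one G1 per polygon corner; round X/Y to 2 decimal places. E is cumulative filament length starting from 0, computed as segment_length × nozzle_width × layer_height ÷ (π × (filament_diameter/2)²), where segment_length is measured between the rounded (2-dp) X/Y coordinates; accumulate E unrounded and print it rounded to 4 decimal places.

At z = 13.5 mm: the r=7 cylinder gives a regular 6-gon of circumradius 7 (constant along its height); the cube at (9.5, 7) is present — its section is the full 25×24 rectangle; the 28.5×22.5 cube at (-3.5, 13) contributes its full rectangle; the cube at (4.5, 1) (footprint 18.5×6) is included at this height; Merging all regions: the regions partially overlap (shared area 282.20 mm²), so overlapping operands fuse into one piece — 1 connected region. The outline is a single polygon with 19 vertices. Extrusion per mm of travel: 0.4 × 0.3 / (π × 1.425²) = 0.018811. Accumulating E over each segment gives final E = 3.5345.

G0 X-7.00 Y0.00 Z13.50
G1 X-3.50 Y-6.06 E0.1316
G1 X3.50 Y-6.06 E0.2633
G1 X7.00 Y0.00 E0.3950
G1 X6.42 Y1.00 E0.4167
G1 X23.00 Y1.00 E0.7286
G1 X23.00 Y7.00 E0.8414
G1 X34.50 Y7.00 E1.0578
G1 X34.50 Y31.00 E1.5092
G1 X25.00 Y31.00 E1.6879
G1 X25.00 Y35.50 E1.7726
G1 X-3.50 Y35.50 E2.3087
G1 X-3.50 Y13.00 E2.7319
G1 X9.50 Y13.00 E2.9764
G1 X9.50 Y7.00 E3.0893
G1 X4.50 Y7.00 E3.1834
G1 X4.50 Y4.33 E3.2336
G1 X3.50 Y6.06 E3.2712
G1 X-3.50 Y6.06 E3.4028
G1 X-7.00 Y0.00 E3.5345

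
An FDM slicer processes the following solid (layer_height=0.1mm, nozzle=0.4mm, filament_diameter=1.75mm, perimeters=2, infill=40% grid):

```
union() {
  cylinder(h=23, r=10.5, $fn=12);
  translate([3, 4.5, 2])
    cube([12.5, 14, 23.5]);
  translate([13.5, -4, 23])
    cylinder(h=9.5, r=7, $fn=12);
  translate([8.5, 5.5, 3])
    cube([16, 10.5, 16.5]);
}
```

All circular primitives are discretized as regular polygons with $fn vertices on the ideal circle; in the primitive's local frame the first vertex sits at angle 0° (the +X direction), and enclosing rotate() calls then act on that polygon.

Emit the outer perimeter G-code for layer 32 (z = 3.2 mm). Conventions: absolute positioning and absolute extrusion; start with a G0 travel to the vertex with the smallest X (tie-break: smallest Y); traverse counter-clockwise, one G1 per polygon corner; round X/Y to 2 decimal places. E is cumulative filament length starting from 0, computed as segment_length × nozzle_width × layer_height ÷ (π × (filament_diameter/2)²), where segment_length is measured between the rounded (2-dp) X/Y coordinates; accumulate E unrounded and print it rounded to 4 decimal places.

At z = 3.2 mm: the cylinder: section is a regular 12-gon, circumradius r=10.5; the cube at (3, 4.5) (footprint 12.5×14) is included at this height; the cylinder at (13.5, -4) is absent (z outside [23, 32.5]); the cube at (8.5, 5.5) is present — its section is the full 16×10.5 rectangle; Taking the union: the regions partially overlap (shared area 94.86 mm²), so overlapping operands fuse into one piece — 1 connected region. The outline is a single polygon with 19 vertices. Extrusion per mm of travel: 0.4 × 0.1 / (π × 0.875²) = 0.016630. Accumulating E over each segment gives final E = 1.9321.

G0 X-10.50 Y0.00 Z3.20
G1 X-9.09 Y-5.25 E0.0904
G1 X-5.25 Y-9.09 E0.1807
G1 X0.00 Y-10.50 E0.2711
G1 X5.25 Y-9.09 E0.3615
G1 X9.09 Y-5.25 E0.4518
G1 X10.50 Y0.00 E0.5422
G1 X9.29 Y4.50 E0.6197
G1 X15.50 Y4.50 E0.7230
G1 X15.50 Y5.50 E0.7396
G1 X24.50 Y5.50 E0.8893
G1 X24.50 Y16.00 E1.0639
G1 X15.50 Y16.00 E1.2136
G1 X15.50 Y18.50 E1.2552
G1 X3.00 Y18.50 E1.4630
G1 X3.00 Y9.70 E1.6094
G1 X0.00 Y10.50 E1.6610
G1 X-5.25 Y9.09 E1.7514
G1 X-9.09 Y5.25 E1.8417
G1 X-10.50 Y0.00 E1.9321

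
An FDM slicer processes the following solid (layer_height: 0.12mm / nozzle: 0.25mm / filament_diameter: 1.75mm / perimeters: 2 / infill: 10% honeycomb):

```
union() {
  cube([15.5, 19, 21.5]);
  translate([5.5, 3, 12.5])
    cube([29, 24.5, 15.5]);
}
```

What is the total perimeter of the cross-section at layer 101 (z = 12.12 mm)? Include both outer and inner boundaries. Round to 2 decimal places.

At z = 12.12 mm: the cube (footprint 15.5×19) is included at this height (perimeter 69.00 mm); the cube at (5.5, 3) is not intersected at this z (z outside [12.5, 28]); Merging all regions: only the 15.5×19 cube is present, so the union is just that shape — boundary = 69.00 mm. Overall, the cross-section is a single solid region. Total boundary length (outer) = 69.00 mm.

69.00 mm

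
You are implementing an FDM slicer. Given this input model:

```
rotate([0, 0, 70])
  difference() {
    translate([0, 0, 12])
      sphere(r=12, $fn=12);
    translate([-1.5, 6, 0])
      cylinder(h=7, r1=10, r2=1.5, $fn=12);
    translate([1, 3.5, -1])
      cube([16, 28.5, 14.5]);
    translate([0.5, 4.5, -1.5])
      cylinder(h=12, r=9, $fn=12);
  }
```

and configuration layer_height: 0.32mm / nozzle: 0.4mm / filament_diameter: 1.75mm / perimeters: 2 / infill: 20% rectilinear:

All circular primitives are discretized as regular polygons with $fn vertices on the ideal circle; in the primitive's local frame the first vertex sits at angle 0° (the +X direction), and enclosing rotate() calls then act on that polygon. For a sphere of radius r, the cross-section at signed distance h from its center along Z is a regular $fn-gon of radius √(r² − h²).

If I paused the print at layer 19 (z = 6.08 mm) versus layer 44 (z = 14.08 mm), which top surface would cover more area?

Layer 19 (z = 6.08): the sphere: section is a regular 12-gon, circumradius = √(r²−h²) = √(12²−5.92²) = 10.438 (area = (12/2)·10.438²·sin(360°/12) = 326.86 mm²); the cone at (-1.5, 6) contributes a regular 12-gon of circumradius 2.617 (interpolated between r1=10 and r2=1.5 at t=0.869) (area = (12/2)·2.617²·sin(360°/12) = 20.55 mm²); the 16×28.5 cube at (1, 3.5) contributes its full rectangle (area 456.00 mm²); the r=9 cylinder at (0.5, 4.5) gives a regular 12-gon of circumradius 9 (constant along its height) (area = (12/2)·9.000²·sin(360°/12) = 243.00 mm²); After the difference (first − rest): starting from the r=12 sphere (326.86 mm²), the cone at (-1.5, 6) lies wholly inside it (removes its full 20.55 mm² and its 16.26 mm outline becomes a hole wall); the 16×28.5 cube at (1, 3.5) partially overlaps it — only the 39.97 mm² overlap (of its 456.00 mm²) is removed, clipping the outline; the r=9 cylinder at (0.5, 4.5) partially overlaps it — only the 135.00 mm² overlap (of its 243.00 mm²) is removed, clipping the outline — area = 131.34 mm²; (rotated 70° about Z; rotation is an isometry so areas/perimeters/island counts are preserved). So its area = 131.34 mm². Layer 44 (z = 14.08): the r=12 sphere contributes a regular 12-gon of circumradius √(12²−2.08²) = 11.818 (area = (12/2)·11.818²·sin(360°/12) = 419.02 mm²); the cone at (-1.5, 6) is not intersected at this z (z outside [0, 7]); the cube at (1, 3.5) does not reach this height (z outside [-1, 13.5]); the cylinder at (0.5, 4.5) does not reach this height (z outside [-1.5, 10.5]); After the difference (first − rest): none of the subtracted shapes is present at this height, so the r=12 sphere is unchanged — area = 419.02 mm²; (rotated 70° about Z; rotation is an isometry so areas/perimeters/island counts are preserved). So its area = 419.02 mm². Layer 44 is larger (419.02 vs 131.34 mm²).

layer 44 (z = 14.08 mm)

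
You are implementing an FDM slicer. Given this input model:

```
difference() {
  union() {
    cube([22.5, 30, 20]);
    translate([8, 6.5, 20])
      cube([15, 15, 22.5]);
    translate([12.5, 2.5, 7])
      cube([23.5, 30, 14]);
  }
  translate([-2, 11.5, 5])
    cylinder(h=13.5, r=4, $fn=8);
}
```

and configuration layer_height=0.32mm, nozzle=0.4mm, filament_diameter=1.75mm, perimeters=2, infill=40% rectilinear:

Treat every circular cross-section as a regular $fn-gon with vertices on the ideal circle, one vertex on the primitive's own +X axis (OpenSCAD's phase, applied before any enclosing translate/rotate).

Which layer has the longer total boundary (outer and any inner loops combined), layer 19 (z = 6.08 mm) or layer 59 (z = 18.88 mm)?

layer 59 (z = 18.88 mm)

Layer 19 (z = 6.08): the cube is present — its section is the full 22.5×30 rectangle (perimeter 105.00 mm); the cube at (8, 6.5) is absent (z outside [20, 42.5]); the cube at (12.5, 2.5) is absent (z outside [7, 21]); Combining (union): only the 22.5×30 cube is present, so the union is just that shape — boundary = 105.00 mm; the r=4 cylinder at (-2, 11.5) gives a regular 8-gon of circumradius 4 (constant along its height) (perimeter = 2·8·4.000·sin(180°/8) = 24.49 mm); Subtracting the remaining from the first: starting from the result so far, the r=4 cylinder at (-2, 11.5) partially overlaps it — only the 8.28 mm² overlap (of its 45.25 mm²) is removed, clipping the outline — boundary = 106.57 mm. So its perimeter = 106.57 mm. Layer 59 (z = 18.88): the 22.5×30 cube contributes its full rectangle (perimeter 105.00 mm); the cube at (8, 6.5) does not reach this height (z outside [20, 42.5]); the cube at (12.5, 2.5) (footprint 23.5×30) is included at this height (perimeter 107.00 mm); Taking the union: the regions partially overlap (shared area 275.00 mm²), so the edge portions inside another operand are dropped and the merged outline is re-measured after clipping — boundary = 137.00 mm; the cylinder at (-2, 11.5) is not intersected at this z (z outside [5, 18.5]); Subtracting the remaining from the first: none of the subtracted shapes is present at this height, so the result so far is unchanged — boundary = 137.00 mm. So its perimeter = 137.00 mm. Layer 59 is larger (137.00 vs 106.57 mm).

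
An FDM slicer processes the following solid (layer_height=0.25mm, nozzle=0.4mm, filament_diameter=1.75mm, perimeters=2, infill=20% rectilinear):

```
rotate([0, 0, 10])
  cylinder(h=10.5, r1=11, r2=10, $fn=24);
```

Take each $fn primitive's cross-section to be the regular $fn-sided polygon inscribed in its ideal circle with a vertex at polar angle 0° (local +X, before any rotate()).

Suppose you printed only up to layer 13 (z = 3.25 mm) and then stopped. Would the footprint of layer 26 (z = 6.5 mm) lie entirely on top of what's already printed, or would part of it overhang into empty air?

Compare the two slices. At z = 3.25: the cone (r1=11→r2=10) has section circumradius 10.690 here — a regular 24-gon (area = (24/2)·10.690²·sin(360°/24) = 354.95 mm²); (whole slice rotated 10° about Z — lengths, areas and connectivity unchanged). At z = 6.5: the cone (r1=11→r2=10) has section circumradius 10.381 here — a regular 24-gon (area = (24/2)·10.381²·sin(360°/24) = 334.70 mm²); (whole slice rotated 10° about Z — lengths, areas and connectivity unchanged). Checking containment: the cross-section at z = 6.5 is a subset of the cross-section at z = 3.25.

entirely on top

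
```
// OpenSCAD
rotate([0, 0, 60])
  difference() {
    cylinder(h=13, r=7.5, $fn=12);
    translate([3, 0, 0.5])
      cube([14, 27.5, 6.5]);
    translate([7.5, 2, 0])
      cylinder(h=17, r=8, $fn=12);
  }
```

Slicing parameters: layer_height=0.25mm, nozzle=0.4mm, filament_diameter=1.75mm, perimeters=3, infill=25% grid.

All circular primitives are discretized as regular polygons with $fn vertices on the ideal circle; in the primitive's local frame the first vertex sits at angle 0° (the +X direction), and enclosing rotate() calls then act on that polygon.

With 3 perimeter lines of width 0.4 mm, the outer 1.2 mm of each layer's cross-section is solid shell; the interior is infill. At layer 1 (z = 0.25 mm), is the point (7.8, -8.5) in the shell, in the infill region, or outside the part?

outside

At z = 0.25 mm: the r=7.5 cylinder gives a regular 12-gon of circumradius 7.5 (constant along its height); the cube at (3, 0) is not intersected at this z (z outside [0.5, 7]); the r=8 cylinder at (7.5, 2) gives a regular 12-gon of circumradius 8 (constant along its height); After the difference (first − rest): starting from the r=7.5 cylinder, the r=8 cylinder at (7.5, 2) partially overlaps it — only the 67.96 mm² overlap (of its 192.00 mm²) is removed, clipping the outline — 1 connected region; (whole slice rotated 60° about Z — lengths, areas and connectivity unchanged). Overall, the cross-section is a single solid region. Undo the 60° rotation: the query point maps to (-3.461, -11.005) in the un-rotated model frame. The nearest boundary edge runs (-0.00, -7.50)→(-3.75, -6.50); distance from the point to it = 4.28 mm. The point is not inside any of the regions above, so it lies outside the cross-section (4.28 mm from the nearest boundary).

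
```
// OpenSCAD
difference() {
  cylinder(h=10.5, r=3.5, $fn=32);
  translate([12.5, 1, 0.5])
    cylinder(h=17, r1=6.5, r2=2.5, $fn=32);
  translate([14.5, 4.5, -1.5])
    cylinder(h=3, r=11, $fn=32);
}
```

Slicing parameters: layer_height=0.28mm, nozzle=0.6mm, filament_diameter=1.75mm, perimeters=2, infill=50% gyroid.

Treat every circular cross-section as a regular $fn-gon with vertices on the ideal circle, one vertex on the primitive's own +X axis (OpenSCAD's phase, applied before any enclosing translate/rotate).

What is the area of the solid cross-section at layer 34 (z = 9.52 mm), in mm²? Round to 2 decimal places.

At z = 9.52 mm: the r=3.5 cylinder gives a regular 32-gon of circumradius 3.5 (constant along its height) (area = (32/2)·3.500²·sin(360°/32) = 38.24 mm²); the cone at (12.5, 1): at t=0.531 of its height the radius interpolates to r₁+(r₂−r₁)t = 4.378, giving a regular 32-gon of that circumradius (area = (32/2)·4.378²·sin(360°/32) = 59.82 mm²); the cylinder at (14.5, 4.5) does not reach this height (z outside [-1.5, 1.5]); Taking the first minus the rest: starting from the r=3.5 cylinder (38.24 mm²), the cone at (12.5, 1) misses the remaining region (no effect) — area = 38.24 mm². Overall, the cross-section is a single solid region. Net area = 38.24 mm².

38.24 mm²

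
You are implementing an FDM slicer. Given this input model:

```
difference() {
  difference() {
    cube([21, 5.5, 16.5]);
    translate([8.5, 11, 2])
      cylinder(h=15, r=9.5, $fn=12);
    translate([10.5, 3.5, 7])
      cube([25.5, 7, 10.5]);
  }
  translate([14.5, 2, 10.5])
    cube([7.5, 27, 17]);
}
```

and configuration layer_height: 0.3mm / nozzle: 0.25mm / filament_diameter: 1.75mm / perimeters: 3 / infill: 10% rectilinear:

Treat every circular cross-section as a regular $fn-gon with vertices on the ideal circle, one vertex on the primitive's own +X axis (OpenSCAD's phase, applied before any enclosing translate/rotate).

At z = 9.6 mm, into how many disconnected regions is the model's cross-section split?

At z = 9.6 mm: the cube (footprint 21×5.5) is included at this height; the r=9.5 cylinder at (8.5, 11) gives a regular 12-gon of circumradius 9.5 (constant along its height); the 25.5×7 cube at (10.5, 3.5) contributes its full rectangle; Subtracting the remaining from the first: starting from the 21×5.5 cube, the r=9.5 cylinder at (8.5, 11) partially overlaps it — only the 39.39 mm² overlap (of its 270.75 mm²) is removed, clipping the outline; the 25.5×7 cube at (10.5, 3.5) partially overlaps it — only the 12.05 mm² overlap (of its 178.50 mm²) is removed, clipping the outline — 1 connected region; the cube at (14.5, 2) does not reach this height (z outside [10.5, 27.5]); Taking the first minus the rest: none of the subtracted shapes is present at this height, so that combined region is unchanged — 1 connected region. The result has 1 disconnected region.

1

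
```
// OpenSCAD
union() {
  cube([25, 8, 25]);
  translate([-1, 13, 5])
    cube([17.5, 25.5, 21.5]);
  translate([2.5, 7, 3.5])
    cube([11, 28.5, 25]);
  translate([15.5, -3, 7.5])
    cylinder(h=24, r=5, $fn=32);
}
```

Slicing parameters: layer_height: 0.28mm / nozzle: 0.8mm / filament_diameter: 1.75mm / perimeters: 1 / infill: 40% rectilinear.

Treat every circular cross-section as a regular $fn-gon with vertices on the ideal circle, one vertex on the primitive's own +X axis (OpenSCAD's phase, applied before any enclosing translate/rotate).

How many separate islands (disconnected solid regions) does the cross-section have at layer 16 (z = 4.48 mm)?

At z = 4.48 mm: the cube (footprint 25×8) is included at this height; the cube at (-1, 13) is not intersected at this z (z outside [5, 26.5]); the 11×28.5 cube at (2.5, 7) contributes its full rectangle; the cylinder at (15.5, -3) does not reach this height (z outside [7.5, 31.5]); Combining (union): the regions partially overlap (shared area 11.00 mm²), so overlapping operands fuse into one piece — 1 connected region. Overall, the cross-section is a single solid region. Island count = 1.

1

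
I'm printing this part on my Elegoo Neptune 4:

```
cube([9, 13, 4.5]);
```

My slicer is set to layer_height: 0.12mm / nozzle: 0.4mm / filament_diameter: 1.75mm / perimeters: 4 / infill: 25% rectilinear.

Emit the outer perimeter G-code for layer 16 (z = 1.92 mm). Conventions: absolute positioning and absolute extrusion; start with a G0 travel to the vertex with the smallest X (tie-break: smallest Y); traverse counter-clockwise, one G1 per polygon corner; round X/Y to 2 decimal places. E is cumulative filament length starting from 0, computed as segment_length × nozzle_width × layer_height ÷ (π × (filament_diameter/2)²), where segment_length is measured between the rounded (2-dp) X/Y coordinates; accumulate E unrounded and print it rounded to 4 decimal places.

At z = 1.92 mm: the cube (footprint 9×13) is included at this height. The outline is a single polygon with 4 vertices. Extrusion per mm of travel: 0.4 × 0.12 / (π × 0.875²) = 0.019956. Accumulating E over each segment gives final E = 0.8781.

G0 X0.00 Y0.00 Z1.92
G1 X9.00 Y0.00 E0.1796
G1 X9.00 Y13.00 E0.4390
G1 X0.00 Y13.00 E0.6186
G1 X0.00 Y0.00 E0.8781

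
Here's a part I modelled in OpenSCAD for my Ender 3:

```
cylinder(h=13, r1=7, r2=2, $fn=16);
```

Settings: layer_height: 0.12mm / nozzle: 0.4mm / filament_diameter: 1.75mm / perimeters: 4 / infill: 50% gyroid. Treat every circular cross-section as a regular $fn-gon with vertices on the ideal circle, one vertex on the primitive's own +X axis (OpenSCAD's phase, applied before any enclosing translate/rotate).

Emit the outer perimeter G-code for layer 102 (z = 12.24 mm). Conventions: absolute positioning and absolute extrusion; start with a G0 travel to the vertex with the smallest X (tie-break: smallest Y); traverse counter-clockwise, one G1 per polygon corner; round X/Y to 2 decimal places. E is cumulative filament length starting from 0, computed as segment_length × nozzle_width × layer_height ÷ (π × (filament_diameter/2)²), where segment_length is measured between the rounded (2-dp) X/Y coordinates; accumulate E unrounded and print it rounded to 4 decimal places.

At z = 12.24 mm: the cone: at t=0.942 of its height the radius interpolates to r₁+(r₂−r₁)t = 2.292, giving a regular 16-gon of that circumradius. The outline is a single polygon with 16 vertices. Extrusion per mm of travel: 0.4 × 0.12 / (π × 0.875²) = 0.019956. Accumulating E over each segment gives final E = 0.2857.

G0 X-2.29 Y0.00 Z12.24
G1 X-2.12 Y-0.88 E0.0179
G1 X-1.62 Y-1.62 E0.0357
G1 X-0.88 Y-2.12 E0.0535
G1 X0.00 Y-2.29 E0.0714
G1 X0.88 Y-2.12 E0.0893
G1 X1.62 Y-1.62 E0.1071
G1 X2.12 Y-0.88 E0.1249
G1 X2.29 Y0.00 E0.1428
G1 X2.12 Y0.88 E0.1607
G1 X1.62 Y1.62 E0.1785
G1 X0.88 Y2.12 E0.1964
G1 X0.00 Y2.29 E0.2143
G1 X-0.88 Y2.12 E0.2321
G1 X-1.62 Y1.62 E0.2500
G1 X-2.12 Y0.88 E0.2678
G1 X-2.29 Y0.00 E0.2857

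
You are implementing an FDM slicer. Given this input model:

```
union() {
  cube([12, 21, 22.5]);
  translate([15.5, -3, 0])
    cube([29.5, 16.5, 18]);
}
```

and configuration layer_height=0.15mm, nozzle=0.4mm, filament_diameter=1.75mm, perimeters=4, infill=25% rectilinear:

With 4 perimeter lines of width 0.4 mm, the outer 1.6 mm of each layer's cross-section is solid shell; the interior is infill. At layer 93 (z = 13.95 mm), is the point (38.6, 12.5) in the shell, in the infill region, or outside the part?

shell

At z = 13.95 mm: the 12×21 cube contributes its full rectangle; the cube at (15.5, -3) is present — its section is the full 29.5×16.5 rectangle; Merging all regions: the 2 present regions are separate (no shared area or edge), so areas and boundary lengths simply add and each stays a separate island — 2 connected regions. Overall, the cross-section has 2 separate islands. The nearest boundary edge runs (15.50, 13.50)→(45.00, 13.50); distance from the point to it = 1.00 mm. (Shell/infill is judged within the island containing the point — the largest one.) The point is inside the cross-section, 1.00 mm from the nearest boundary — within the 1.6 mm shell band (4 × 0.4).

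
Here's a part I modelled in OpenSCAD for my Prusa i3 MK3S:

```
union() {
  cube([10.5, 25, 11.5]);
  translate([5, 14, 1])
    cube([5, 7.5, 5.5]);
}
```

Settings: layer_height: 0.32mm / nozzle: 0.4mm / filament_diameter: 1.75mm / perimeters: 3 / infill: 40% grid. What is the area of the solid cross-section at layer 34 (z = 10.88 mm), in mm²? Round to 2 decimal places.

At z = 10.88 mm: the cube (footprint 10.5×25) is included at this height (area 262.50 mm²); the cube at (5, 14) is not intersected at this z (z outside [1, 6.5]); Merging all regions: only the 10.5×25 cube is present, so the union is just that shape — area = 262.50 mm². Overall, the cross-section is a single solid region. Net area = 262.50 mm².

262.50 mm²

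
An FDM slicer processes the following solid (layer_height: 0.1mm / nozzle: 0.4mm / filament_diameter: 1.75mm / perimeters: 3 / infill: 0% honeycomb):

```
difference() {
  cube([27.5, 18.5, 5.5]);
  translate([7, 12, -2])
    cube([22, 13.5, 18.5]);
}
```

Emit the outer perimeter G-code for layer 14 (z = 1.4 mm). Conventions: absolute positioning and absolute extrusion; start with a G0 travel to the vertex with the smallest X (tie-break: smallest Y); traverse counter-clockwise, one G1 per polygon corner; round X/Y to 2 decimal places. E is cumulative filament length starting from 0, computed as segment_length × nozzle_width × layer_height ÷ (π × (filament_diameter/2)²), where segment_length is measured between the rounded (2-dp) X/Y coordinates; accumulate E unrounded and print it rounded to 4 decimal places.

At z = 1.4 mm: the cube (footprint 27.5×18.5) is included at this height; the cube at (7, 12) is present — its section is the full 22×13.5 rectangle; Taking the first minus the rest: starting from the 27.5×18.5 cube, the 22×13.5 cube at (7, 12) partially overlaps it — only the 133.25 mm² overlap (of its 297.00 mm²) is removed, clipping the outline — 1 connected region. The outline is a single polygon with 6 vertices. Extrusion per mm of travel: 0.4 × 0.1 / (π × 0.875²) = 0.016630. Accumulating E over each segment gives final E = 1.5300.

G0 X0.00 Y0.00 Z1.40
G1 X27.50 Y0.00 E0.4573
G1 X27.50 Y12.00 E0.6569
G1 X7.00 Y12.00 E0.9978
G1 X7.00 Y18.50 E1.1059
G1 X0.00 Y18.50 E1.2223
G1 X0.00 Y0.00 E1.5300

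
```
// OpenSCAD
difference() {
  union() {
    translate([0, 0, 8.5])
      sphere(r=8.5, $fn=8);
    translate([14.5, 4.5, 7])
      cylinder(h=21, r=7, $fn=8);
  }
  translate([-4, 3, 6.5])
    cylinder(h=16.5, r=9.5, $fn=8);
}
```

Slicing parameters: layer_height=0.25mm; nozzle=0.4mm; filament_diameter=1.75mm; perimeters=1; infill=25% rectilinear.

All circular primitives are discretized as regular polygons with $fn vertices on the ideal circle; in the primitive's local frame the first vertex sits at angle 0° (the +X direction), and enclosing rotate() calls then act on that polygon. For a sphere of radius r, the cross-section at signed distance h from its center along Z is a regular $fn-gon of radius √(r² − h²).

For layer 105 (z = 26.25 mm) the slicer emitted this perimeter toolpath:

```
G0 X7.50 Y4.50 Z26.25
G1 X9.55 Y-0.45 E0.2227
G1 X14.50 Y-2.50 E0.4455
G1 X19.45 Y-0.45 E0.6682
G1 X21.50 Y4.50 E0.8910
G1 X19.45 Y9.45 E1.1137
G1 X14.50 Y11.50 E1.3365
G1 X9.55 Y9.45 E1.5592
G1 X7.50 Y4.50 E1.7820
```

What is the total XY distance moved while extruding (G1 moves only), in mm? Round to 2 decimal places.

Sum the Euclidean lengths of each G1 segment: total = 42.86 mm.

42.86 mm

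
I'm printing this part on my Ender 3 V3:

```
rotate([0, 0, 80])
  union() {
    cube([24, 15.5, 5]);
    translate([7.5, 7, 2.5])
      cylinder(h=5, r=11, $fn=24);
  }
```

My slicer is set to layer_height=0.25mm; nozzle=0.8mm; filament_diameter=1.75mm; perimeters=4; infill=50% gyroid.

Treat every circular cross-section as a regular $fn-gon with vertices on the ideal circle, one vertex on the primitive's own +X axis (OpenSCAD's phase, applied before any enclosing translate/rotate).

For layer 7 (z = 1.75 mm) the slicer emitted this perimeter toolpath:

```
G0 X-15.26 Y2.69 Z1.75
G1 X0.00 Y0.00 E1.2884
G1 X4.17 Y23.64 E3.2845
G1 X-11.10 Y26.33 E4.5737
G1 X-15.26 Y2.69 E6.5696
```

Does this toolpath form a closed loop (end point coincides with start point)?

Start point (G0): (-15.26, 2.69). End point (last G1): the path returns to the start — closed.

yes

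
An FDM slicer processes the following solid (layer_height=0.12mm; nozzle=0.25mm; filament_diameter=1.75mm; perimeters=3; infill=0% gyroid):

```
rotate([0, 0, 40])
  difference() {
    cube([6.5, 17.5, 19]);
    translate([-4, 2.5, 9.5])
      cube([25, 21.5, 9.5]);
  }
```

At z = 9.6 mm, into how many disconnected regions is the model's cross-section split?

1

At z = 9.6 mm: the 6.5×17.5 cube contributes its full rectangle; the cube at (-4, 2.5) (footprint 25×21.5) is included at this height; Taking the first minus the rest: starting from the 6.5×17.5 cube, the 25×21.5 cube at (-4, 2.5) partially overlaps it — only the 97.50 mm² overlap (of its 537.50 mm²) is removed, clipping the outline — 1 connected region; (whole slice rotated 40° about Z — lengths, areas and connectivity unchanged). The result has 1 disconnected region.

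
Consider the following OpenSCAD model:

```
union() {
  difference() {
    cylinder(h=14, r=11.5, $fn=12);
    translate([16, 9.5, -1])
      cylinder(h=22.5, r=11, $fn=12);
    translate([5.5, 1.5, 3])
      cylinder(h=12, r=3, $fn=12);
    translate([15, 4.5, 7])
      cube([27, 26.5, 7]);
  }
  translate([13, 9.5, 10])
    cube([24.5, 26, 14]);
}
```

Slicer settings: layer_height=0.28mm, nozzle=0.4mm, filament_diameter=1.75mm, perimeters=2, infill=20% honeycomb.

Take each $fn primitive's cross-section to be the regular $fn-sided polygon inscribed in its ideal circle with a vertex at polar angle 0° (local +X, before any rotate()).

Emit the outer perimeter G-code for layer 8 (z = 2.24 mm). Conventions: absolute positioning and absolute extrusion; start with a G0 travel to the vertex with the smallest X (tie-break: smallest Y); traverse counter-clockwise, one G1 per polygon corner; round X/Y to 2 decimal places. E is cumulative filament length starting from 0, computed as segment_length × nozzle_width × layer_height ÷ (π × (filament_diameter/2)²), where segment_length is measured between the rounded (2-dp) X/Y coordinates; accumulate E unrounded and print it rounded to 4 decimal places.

G0 X-11.50 Y0.00 Z2.24
G1 X-9.96 Y-5.75 E0.2772
G1 X-5.75 Y-9.96 E0.5544
G1 X0.00 Y-11.50 E0.8316
G1 X5.75 Y-9.96 E1.1088
G1 X9.96 Y-5.75 E1.3860
G1 X11.43 Y-0.27 E1.6502
G1 X10.50 Y-0.03 E1.6949
G1 X6.47 Y4.00 E1.9603
G1 X5.00 Y9.50 E2.2254
G1 X5.17 Y10.12 E2.2553
G1 X0.00 Y11.50 E2.5045
G1 X-5.75 Y9.96 E2.7817
G1 X-9.96 Y5.75 E3.0589
G1 X-11.50 Y0.00 E3.3361

At z = 2.24 mm: the cylinder: section is a regular 12-gon, circumradius r=11.5; the r=11 cylinder at (16, 9.5) contributes a regular 12-gon of circumradius 11; the cylinder at (5.5, 1.5) is not intersected at this z (z outside [3, 15]); the cube at (15, 4.5) is not intersected at this z (z outside [7, 14]); Taking the first minus the rest: starting from the r=11.5 cylinder, the r=11 cylinder at (16, 9.5) partially overlaps it — only the 27.18 mm² overlap (of its 363.00 mm²) is removed, clipping the outline — 1 connected region; the cube at (13, 9.5) does not reach this height (z outside [10, 24]); Merging all regions: only the result so far is present, so the union is just that shape — 1 connected region. The outline is a single polygon with 14 vertices. Extrusion per mm of travel: 0.4 × 0.28 / (π × 0.875²) = 0.046564. Accumulating E over each segment gives final E = 3.3361.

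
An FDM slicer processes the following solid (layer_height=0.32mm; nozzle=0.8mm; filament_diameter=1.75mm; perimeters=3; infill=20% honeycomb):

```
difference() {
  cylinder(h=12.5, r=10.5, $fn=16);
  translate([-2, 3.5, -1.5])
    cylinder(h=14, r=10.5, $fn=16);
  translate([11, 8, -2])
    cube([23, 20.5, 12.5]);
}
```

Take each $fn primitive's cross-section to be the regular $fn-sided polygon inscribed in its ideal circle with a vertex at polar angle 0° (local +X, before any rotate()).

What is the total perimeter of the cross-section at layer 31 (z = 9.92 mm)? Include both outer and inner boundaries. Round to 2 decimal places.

65.55 mm

At z = 9.92 mm: the r=10.5 cylinder contributes a regular 16-gon of circumradius 10.5 (perimeter = 2·16·10.500·sin(180°/16) = 65.55 mm); the r=10.5 cylinder at (-2, 3.5) contributes a regular 16-gon of circumradius 10.5 (perimeter = 2·16·10.500·sin(180°/16) = 65.55 mm); the 23×20.5 cube at (11, 8) contributes its full rectangle (perimeter 87.00 mm); After the difference (first − rest): starting from the r=10.5 cylinder, the r=10.5 cylinder at (-2, 3.5) partially overlaps it — only the 254.49 mm² overlap (of its 337.53 mm²) is removed, clipping the outline; the 23×20.5 cube at (11, 8) misses the remaining region (no effect) — boundary = 65.55 mm. Overall, the cross-section is a single solid region. Total boundary length (outer) = 65.55 mm.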